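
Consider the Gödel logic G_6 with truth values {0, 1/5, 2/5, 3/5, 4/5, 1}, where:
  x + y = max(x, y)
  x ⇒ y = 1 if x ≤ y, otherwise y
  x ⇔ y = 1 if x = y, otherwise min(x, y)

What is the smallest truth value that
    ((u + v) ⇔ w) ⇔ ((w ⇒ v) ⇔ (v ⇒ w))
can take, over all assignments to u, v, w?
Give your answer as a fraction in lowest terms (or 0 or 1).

Take u = 1/5, v = 0, w = 0:
u + v = 1/5 + 0 = 1/5
(u + v) ⇔ w = 1/5 ⇔ 0 = 0
w ⇒ v = 0 ⇒ 0 = 1
v ⇒ w = 0 ⇒ 0 = 1
(w ⇒ v) ⇔ (v ⇒ w) = 1 ⇔ 1 = 1
((u + v) ⇔ w) ⇔ ((w ⇒ v) ⇔ (v ⇒ w)) = 0 ⇔ 1 = 0
No assignment yields a value below 0, so this is the minimum.

0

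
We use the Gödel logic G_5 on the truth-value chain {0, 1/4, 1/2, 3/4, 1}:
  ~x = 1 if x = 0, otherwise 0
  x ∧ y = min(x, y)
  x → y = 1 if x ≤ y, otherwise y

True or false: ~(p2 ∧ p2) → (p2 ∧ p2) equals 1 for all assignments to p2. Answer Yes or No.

No

Counterexample: take p2 = 0.
p2 ∧ p2 = 0 ∧ 0 = 0
~(p2 ∧ p2) = ~0 = 1
p2 ∧ p2 = 0 ∧ 0 = 0
~(p2 ∧ p2) → (p2 ∧ p2) = 1 → 0 = 0
This gives 0 ≠ 1.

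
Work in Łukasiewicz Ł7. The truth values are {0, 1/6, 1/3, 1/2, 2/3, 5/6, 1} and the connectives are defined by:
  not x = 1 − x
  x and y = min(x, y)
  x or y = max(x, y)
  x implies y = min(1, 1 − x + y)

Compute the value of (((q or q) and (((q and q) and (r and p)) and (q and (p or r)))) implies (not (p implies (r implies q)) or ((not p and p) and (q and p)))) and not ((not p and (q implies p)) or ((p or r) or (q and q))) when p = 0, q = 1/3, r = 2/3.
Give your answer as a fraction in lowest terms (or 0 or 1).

1/3

q or q = 1/3 or 1/3 = 1/3
q and q = 1/3 and 1/3 = 1/3
r and p = 2/3 and 0 = 0
(q and q) and (r and p) = 1/3 and 0 = 0
p or r = 0 or 2/3 = 2/3
q and (p or r) = 1/3 and 2/3 = 1/3
((q and q) and (r and p)) and (q and (p or r)) = 0 and 1/3 = 0
(q or q) and (((q and q) and (r and p)) and (q and (p or r))) = 1/3 and 0 = 0
r implies q = 2/3 implies 1/3 = 2/3
p implies (r implies q) = 0 implies 2/3 = 1
not (p implies (r implies q)) = not 1 = 0
not p = not 0 = 1
not p and p = 1 and 0 = 0
q and p = 1/3 and 0 = 0
(not p and p) and (q and p) = 0 and 0 = 0
not (p implies (r implies q)) or ((not p and p) and (q and p)) = 0 or 0 = 0
((q or q) and (((q and q) and (r and p)) and (q and (p or r)))) implies (not (p implies (r implies q)) or ((not p and p) and (q and p))) = 0 implies 0 = 1
not p = not 0 = 1
q implies p = 1/3 implies 0 = 2/3
not p and (q implies p) = 1 and 2/3 = 2/3
p or r = 0 or 2/3 = 2/3
q and q = 1/3 and 1/3 = 1/3
(p or r) or (q and q) = 2/3 or 1/3 = 2/3
(not p and (q implies p)) or ((p or r) or (q and q)) = 2/3 or 2/3 = 2/3
not ((not p and (q implies p)) or ((p or r) or (q and q))) = not 2/3 = 1/3
(((q or q) and (((q and q) and (r and p)) and (q and (p or r)))) implies (not (p implies (r implies q)) or ((not p and p) and (q and p)))) and not ((not p and (q implies p)) or ((p or r) or (q and q))) = 1 and 1/3 = 1/3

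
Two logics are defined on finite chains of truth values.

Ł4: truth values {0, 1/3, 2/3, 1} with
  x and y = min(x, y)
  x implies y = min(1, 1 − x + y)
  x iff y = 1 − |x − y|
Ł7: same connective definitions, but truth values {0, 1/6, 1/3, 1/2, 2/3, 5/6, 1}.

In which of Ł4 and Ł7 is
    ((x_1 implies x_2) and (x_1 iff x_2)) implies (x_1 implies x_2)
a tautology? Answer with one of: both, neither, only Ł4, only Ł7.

both

In Ł4: every assignment gives 1 — tautology.
In Ł7: every assignment gives 1 — tautology.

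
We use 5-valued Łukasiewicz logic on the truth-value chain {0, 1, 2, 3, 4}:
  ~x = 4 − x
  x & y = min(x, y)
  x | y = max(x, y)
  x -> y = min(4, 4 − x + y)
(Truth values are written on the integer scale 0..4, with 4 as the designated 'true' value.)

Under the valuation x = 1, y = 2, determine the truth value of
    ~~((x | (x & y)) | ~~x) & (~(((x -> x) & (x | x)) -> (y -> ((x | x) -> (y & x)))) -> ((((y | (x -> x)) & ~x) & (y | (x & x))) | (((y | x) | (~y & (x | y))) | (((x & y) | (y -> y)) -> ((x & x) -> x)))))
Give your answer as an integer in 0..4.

x & y = 1 & 2 = 1
x | (x & y) = 1 | 1 = 1
~x = ~1 = 3
~~x = ~3 = 1
(x | (x & y)) | ~~x = 1 | 1 = 1
~((x | (x & y)) | ~~x) = ~1 = 3
~~((x | (x & y)) | ~~x) = ~3 = 1
x -> x = 1 -> 1 = 4
x | x = 1 | 1 = 1
(x -> x) & (x | x) = 4 & 1 = 1
x | x = 1 | 1 = 1
y & x = 2 & 1 = 1
(x | x) -> (y & x) = 1 -> 1 = 4
y -> ((x | x) -> (y & x)) = 2 -> 4 = 4
((x -> x) & (x | x)) -> (y -> ((x | x) -> (y & x))) = 1 -> 4 = 4
~(((x -> x) & (x | x)) -> (y -> ((x | x) -> (y & x)))) = ~4 = 0
x -> x = 1 -> 1 = 4
y | (x -> x) = 2 | 4 = 4
~x = ~1 = 3
(y | (x -> x)) & ~x = 4 & 3 = 3
x & x = 1 & 1 = 1
y | (x & x) = 2 | 1 = 2
((y | (x -> x)) & ~x) & (y | (x & x)) = 3 & 2 = 2
y | x = 2 | 1 = 2
~y = ~2 = 2
x | y = 1 | 2 = 2
~y & (x | y) = 2 & 2 = 2
(y | x) | (~y & (x | y)) = 2 | 2 = 2
x & y = 1 & 2 = 1
y -> y = 2 -> 2 = 4
(x & y) | (y -> y) = 1 | 4 = 4
x & x = 1 & 1 = 1
(x & x) -> x = 1 -> 1 = 4
((x & y) | (y -> y)) -> ((x & x) -> x) = 4 -> 4 = 4
((y | x) | (~y & (x | y))) | (((x & y) | (y -> y)) -> ((x & x) -> x)) = 2 | 4 = 4
(((y | (x -> x)) & ~x) & (y | (x & x))) | (((y | x) | (~y & (x | y))) | (((x & y) | (y -> y)) -> ((x & x) -> x))) = 2 | 4 = 4
~(((x -> x) & (x | x)) -> (y -> ((x | x) -> (y & x)))) -> ((((y | (x -> x)) & ~x) & (y | (x & x))) | (((y | x) | (~y & (x | y))) | (((x & y) | (y -> y)) -> ((x & x) -> x)))) = 0 -> 4 = 4
~~((x | (x & y)) | ~~x) & (~(((x -> x) & (x | x)) -> (y -> ((x | x) -> (y & x)))) -> ((((y | (x -> x)) & ~x) & (y | (x & x))) | (((y | x) | (~y & (x | y))) | (((x & y) | (y -> y)) -> ((x & x) -> x))))) = 1 & 4 = 1

1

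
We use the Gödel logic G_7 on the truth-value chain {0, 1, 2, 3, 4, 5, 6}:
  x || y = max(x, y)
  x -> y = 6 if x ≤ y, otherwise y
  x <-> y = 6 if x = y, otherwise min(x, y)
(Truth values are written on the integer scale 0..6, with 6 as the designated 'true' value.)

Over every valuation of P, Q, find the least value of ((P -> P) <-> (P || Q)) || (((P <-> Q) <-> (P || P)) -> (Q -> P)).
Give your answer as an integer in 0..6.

1

Take P = 0, Q = 1:
P -> P = 0 -> 0 = 6
P || Q = 0 || 1 = 1
(P -> P) <-> (P || Q) = 6 <-> 1 = 1
P <-> Q = 0 <-> 1 = 0
P || P = 0 || 0 = 0
(P <-> Q) <-> (P || P) = 0 <-> 0 = 6
Q -> P = 1 -> 0 = 0
((P <-> Q) <-> (P || P)) -> (Q -> P) = 6 -> 0 = 0
((P -> P) <-> (P || Q)) || (((P <-> Q) <-> (P || P)) -> (Q -> P)) = 1 || 0 = 1
No assignment yields a value below 1, so this is the minimum.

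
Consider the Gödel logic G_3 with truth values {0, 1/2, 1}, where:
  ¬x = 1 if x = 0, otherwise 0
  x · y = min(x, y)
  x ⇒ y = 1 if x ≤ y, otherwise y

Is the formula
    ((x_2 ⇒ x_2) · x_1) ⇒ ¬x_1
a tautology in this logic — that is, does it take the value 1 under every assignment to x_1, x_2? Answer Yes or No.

Counterexample: take x_1 = 1/2, x_2 = 0.
x_2 ⇒ x_2 = 0 ⇒ 0 = 1
(x_2 ⇒ x_2) · x_1 = 1 · 1/2 = 1/2
¬x_1 = ¬1/2 = 0
((x_2 ⇒ x_2) · x_1) ⇒ ¬x_1 = 1/2 ⇒ 0 = 0
This gives 0 ≠ 1.

No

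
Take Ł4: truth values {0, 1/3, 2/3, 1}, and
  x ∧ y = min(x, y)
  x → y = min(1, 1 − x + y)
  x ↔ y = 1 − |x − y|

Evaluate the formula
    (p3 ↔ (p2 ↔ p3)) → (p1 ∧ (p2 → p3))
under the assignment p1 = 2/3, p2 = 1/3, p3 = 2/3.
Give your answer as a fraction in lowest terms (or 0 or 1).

p2 ↔ p3 = 1/3 ↔ 2/3 = 2/3
p3 ↔ (p2 ↔ p3) = 2/3 ↔ 2/3 = 1
p2 → p3 = 1/3 → 2/3 = 1
p1 ∧ (p2 → p3) = 2/3 ∧ 1 = 2/3
(p3 ↔ (p2 ↔ p3)) → (p1 ∧ (p2 → p3)) = 1 → 2/3 = 2/3

2/3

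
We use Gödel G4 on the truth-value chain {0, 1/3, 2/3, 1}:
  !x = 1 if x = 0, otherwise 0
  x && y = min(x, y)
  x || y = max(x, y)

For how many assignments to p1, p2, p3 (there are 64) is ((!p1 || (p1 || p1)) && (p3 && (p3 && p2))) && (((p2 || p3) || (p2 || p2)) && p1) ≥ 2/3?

value 1: 1 assignment (counts)
value 2/3: 7 assignments (counts)
value 1/3: 19 assignments
value 0: 37 assignments
So 8 of the 64 assignments meet the threshold.

8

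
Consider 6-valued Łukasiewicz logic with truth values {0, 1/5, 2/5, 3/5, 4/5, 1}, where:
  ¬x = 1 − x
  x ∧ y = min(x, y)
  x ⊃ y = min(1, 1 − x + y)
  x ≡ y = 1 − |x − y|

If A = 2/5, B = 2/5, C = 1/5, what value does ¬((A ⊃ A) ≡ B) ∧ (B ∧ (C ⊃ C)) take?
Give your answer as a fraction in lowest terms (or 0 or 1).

2/5

A ⊃ A = 2/5 ⊃ 2/5 = 1
(A ⊃ A) ≡ B = 1 ≡ 2/5 = 2/5
¬((A ⊃ A) ≡ B) = ¬2/5 = 3/5
C ⊃ C = 1/5 ⊃ 1/5 = 1
B ∧ (C ⊃ C) = 2/5 ∧ 1 = 2/5
¬((A ⊃ A) ≡ B) ∧ (B ∧ (C ⊃ C)) = 3/5 ∧ 2/5 = 2/5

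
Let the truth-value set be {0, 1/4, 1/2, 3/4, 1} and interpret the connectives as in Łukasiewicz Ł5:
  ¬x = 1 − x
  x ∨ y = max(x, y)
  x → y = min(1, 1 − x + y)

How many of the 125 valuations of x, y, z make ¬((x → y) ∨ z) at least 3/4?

6

value 1: 1 assignment (counts)
value 3/4: 5 assignments (counts)
value 1/2: 12 assignments
value 1/4: 22 assignments
value 0: 85 assignments
So 6 of the 125 assignments meet the threshold.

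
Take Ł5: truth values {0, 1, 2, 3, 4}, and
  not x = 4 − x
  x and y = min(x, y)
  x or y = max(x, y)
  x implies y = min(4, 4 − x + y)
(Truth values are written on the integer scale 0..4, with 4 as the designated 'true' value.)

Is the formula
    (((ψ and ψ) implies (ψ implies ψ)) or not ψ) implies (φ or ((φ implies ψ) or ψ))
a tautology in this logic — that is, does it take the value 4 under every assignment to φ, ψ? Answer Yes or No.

Counterexample: take φ = 1, ψ = 0.
ψ and ψ = 0 and 0 = 0
ψ implies ψ = 0 implies 0 = 4
(ψ and ψ) implies (ψ implies ψ) = 0 implies 4 = 4
not ψ = not 0 = 4
((ψ and ψ) implies (ψ implies ψ)) or not ψ = 4 or 4 = 4
φ implies ψ = 1 implies 0 = 3
(φ implies ψ) or ψ = 3 or 0 = 3
φ or ((φ implies ψ) or ψ) = 1 or 3 = 3
(((ψ and ψ) implies (ψ implies ψ)) or not ψ) implies (φ or ((φ implies ψ) or ψ)) = 4 implies 3 = 3
This gives 3 ≠ 4.

No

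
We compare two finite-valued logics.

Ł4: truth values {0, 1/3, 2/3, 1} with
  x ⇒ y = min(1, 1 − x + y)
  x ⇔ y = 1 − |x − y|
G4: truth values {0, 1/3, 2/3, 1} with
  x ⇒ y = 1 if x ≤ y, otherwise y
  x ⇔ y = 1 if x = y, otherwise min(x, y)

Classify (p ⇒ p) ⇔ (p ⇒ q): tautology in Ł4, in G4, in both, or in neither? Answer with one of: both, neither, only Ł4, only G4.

neither

In Ł4: at p = 1/3, q = 0 the value is 2/3 — not a tautology.
In G4: at p = 1/3, q = 0 the value is 0 — not a tautology.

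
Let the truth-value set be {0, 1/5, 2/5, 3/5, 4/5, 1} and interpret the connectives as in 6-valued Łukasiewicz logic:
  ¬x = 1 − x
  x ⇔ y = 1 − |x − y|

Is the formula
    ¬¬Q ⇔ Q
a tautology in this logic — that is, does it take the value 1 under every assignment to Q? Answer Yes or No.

Q = 0 ↦ 1
Q = 1/5 ↦ 1
Q = 2/5 ↦ 1
Q = 3/5 ↦ 1
Q = 4/5 ↦ 1
Q = 1 ↦ 1
Every assignment gives a value ≥ 1.

Yes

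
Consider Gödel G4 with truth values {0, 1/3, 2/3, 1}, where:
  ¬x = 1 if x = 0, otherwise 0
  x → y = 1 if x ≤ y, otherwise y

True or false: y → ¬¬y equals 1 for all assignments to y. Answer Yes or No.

y = 0 ↦ 1
y = 1/3 ↦ 1
y = 2/3 ↦ 1
y = 1 ↦ 1
Every assignment gives a value ≥ 1.

Yes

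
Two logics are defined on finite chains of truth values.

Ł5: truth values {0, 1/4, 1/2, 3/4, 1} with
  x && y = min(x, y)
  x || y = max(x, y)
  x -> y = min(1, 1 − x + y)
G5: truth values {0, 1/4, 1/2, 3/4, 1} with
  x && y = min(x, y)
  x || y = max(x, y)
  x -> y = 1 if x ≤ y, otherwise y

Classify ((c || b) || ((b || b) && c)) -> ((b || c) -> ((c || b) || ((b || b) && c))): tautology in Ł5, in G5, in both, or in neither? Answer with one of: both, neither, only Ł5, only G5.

both

In Ł5: every assignment gives 1 — tautology.
In G5: every assignment gives 1 — tautology.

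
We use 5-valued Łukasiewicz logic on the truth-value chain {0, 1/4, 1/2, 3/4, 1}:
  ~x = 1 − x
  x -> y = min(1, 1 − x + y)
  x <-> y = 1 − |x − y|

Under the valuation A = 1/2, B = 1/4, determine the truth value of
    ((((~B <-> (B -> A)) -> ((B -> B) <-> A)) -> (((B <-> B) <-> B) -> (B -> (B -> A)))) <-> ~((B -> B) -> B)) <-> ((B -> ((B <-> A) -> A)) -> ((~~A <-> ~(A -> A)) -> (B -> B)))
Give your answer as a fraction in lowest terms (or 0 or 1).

3/4

~B = ~1/4 = 3/4
B -> A = 1/4 -> 1/2 = 1
~B <-> (B -> A) = 3/4 <-> 1 = 3/4
B -> B = 1/4 -> 1/4 = 1
(B -> B) <-> A = 1 <-> 1/2 = 1/2
(~B <-> (B -> A)) -> ((B -> B) <-> A) = 3/4 -> 1/2 = 3/4
B <-> B = 1/4 <-> 1/4 = 1
(B <-> B) <-> B = 1 <-> 1/4 = 1/4
B -> A = 1/4 -> 1/2 = 1
B -> (B -> A) = 1/4 -> 1 = 1
((B <-> B) <-> B) -> (B -> (B -> A)) = 1/4 -> 1 = 1
((~B <-> (B -> A)) -> ((B -> B) <-> A)) -> (((B <-> B) <-> B) -> (B -> (B -> A))) = 3/4 -> 1 = 1
B -> B = 1/4 -> 1/4 = 1
(B -> B) -> B = 1 -> 1/4 = 1/4
~((B -> B) -> B) = ~1/4 = 3/4
(((~B <-> (B -> A)) -> ((B -> B) <-> A)) -> (((B <-> B) <-> B) -> (B -> (B -> A)))) <-> ~((B -> B) -> B) = 1 <-> 3/4 = 3/4
B <-> A = 1/4 <-> 1/2 = 3/4
(B <-> A) -> A = 3/4 -> 1/2 = 3/4
B -> ((B <-> A) -> A) = 1/4 -> 3/4 = 1
~A = ~1/2 = 1/2
~~A = ~1/2 = 1/2
A -> A = 1/2 -> 1/2 = 1
~(A -> A) = ~1 = 0
~~A <-> ~(A -> A) = 1/2 <-> 0 = 1/2
B -> B = 1/4 -> 1/4 = 1
(~~A <-> ~(A -> A)) -> (B -> B) = 1/2 -> 1 = 1
(B -> ((B <-> A) -> A)) -> ((~~A <-> ~(A -> A)) -> (B -> B)) = 1 -> 1 = 1
((((~B <-> (B -> A)) -> ((B -> B) <-> A)) -> (((B <-> B) <-> B) -> (B -> (B -> A)))) <-> ~((B -> B) -> B)) <-> ((B -> ((B <-> A) -> A)) -> ((~~A <-> ~(A -> A)) -> (B -> B))) = 3/4 <-> 1 = 3/4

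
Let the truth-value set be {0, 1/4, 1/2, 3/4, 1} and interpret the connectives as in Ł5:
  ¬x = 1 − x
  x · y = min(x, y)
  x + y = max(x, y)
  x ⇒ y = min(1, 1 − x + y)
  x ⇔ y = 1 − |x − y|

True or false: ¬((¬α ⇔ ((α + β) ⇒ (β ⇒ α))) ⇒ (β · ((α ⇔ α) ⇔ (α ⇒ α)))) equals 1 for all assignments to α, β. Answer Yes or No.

Counterexample: take α = 0, β = 1/4.
¬α = ¬0 = 1
α + β = 0 + 1/4 = 1/4
β ⇒ α = 1/4 ⇒ 0 = 3/4
(α + β) ⇒ (β ⇒ α) = 1/4 ⇒ 3/4 = 1
¬α ⇔ ((α + β) ⇒ (β ⇒ α)) = 1 ⇔ 1 = 1
α ⇔ α = 0 ⇔ 0 = 1
α ⇒ α = 0 ⇒ 0 = 1
(α ⇔ α) ⇔ (α ⇒ α) = 1 ⇔ 1 = 1
β · ((α ⇔ α) ⇔ (α ⇒ α)) = 1/4 · 1 = 1/4
(¬α ⇔ ((α + β) ⇒ (β ⇒ α))) ⇒ (β · ((α ⇔ α) ⇔ (α ⇒ α))) = 1 ⇒ 1/4 = 1/4
¬((¬α ⇔ ((α + β) ⇒ (β ⇒ α))) ⇒ (β · ((α ⇔ α) ⇔ (α ⇒ α)))) = ¬1/4 = 3/4
This gives 3/4 ≠ 1.

No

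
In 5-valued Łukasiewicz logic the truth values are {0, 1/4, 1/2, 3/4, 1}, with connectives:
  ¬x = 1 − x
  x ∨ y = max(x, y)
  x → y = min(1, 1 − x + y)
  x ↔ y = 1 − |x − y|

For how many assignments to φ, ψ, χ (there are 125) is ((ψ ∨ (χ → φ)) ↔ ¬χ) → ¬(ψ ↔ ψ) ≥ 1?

value 1: 9 assignments (counts)
value 3/4: 20 assignments
value 1/2: 28 assignments
value 1/4: 33 assignments
value 0: 35 assignments
So 9 of the 125 assignments meet the threshold.

9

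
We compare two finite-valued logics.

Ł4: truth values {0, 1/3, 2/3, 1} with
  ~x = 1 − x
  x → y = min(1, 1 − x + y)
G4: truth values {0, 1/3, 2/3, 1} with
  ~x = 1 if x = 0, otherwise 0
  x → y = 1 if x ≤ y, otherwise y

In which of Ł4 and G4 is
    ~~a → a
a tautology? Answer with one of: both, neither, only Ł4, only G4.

In Ł4: every assignment gives 1 — tautology.
In G4: at a = 1/3 the value is 1/3 — not a tautology.

only Ł4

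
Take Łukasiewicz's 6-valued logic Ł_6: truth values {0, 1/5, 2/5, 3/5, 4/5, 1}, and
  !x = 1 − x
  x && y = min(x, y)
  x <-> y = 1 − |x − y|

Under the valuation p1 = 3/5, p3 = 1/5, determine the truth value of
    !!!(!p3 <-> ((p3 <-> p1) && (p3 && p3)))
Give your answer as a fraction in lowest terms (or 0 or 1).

!p3 = !1/5 = 4/5
p3 <-> p1 = 1/5 <-> 3/5 = 3/5
p3 && p3 = 1/5 && 1/5 = 1/5
(p3 <-> p1) && (p3 && p3) = 3/5 && 1/5 = 1/5
!p3 <-> ((p3 <-> p1) && (p3 && p3)) = 4/5 <-> 1/5 = 2/5
!(!p3 <-> ((p3 <-> p1) && (p3 && p3))) = !2/5 = 3/5
!!(!p3 <-> ((p3 <-> p1) && (p3 && p3))) = !3/5 = 2/5
!!!(!p3 <-> ((p3 <-> p1) && (p3 && p3))) = !2/5 = 3/5

3/5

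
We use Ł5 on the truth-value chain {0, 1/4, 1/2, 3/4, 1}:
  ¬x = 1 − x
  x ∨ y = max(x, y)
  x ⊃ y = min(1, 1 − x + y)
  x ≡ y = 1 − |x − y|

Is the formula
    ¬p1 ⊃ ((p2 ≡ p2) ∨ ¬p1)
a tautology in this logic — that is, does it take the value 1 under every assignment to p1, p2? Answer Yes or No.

Yes

At p1 = 3/4, p2 = 1, for instance:
¬p1 = ¬3/4 = 1/4
p2 ≡ p2 = 1 ≡ 1 = 1
(p2 ≡ p2) ∨ ¬p1 = 1 ∨ 1/4 = 1
¬p1 ⊃ ((p2 ≡ p2) ∨ ¬p1) = 1/4 ⊃ 1 = 1
and checking the remaining 24 assignments likewise gives ≥ 1 in every case.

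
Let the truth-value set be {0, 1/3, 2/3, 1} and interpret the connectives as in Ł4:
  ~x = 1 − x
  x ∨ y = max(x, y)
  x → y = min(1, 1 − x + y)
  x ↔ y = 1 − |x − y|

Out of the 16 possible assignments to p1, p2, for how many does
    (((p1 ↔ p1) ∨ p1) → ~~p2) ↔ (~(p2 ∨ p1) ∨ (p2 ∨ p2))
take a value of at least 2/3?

p1 = 0, p2 = 0 ↦ 0  <
p1 = 0, p2 = 1/3 ↦ 2/3  ≥
p1 = 0, p2 = 2/3 ↦ 1  ≥
p1 = 0, p2 = 1 ↦ 1  ≥
p1 = 1/3, p2 = 0 ↦ 1/3  <
p1 = 1/3, p2 = 1/3 ↦ 2/3  ≥
p1 = 1/3, p2 = 2/3 ↦ 1  ≥
p1 = 1/3, p2 = 1 ↦ 1  ≥
p1 = 2/3, p2 = 0 ↦ 2/3  ≥
p1 = 2/3, p2 = 1/3 ↦ 1  ≥
p1 = 2/3, p2 = 2/3 ↦ 1  ≥
p1 = 2/3, p2 = 1 ↦ 1  ≥
p1 = 1, p2 = 0 ↦ 1  ≥
p1 = 1, p2 = 1/3 ↦ 1  ≥
p1 = 1, p2 = 2/3 ↦ 1  ≥
p1 = 1, p2 = 1 ↦ 1  ≥
So 14 of the 16 assignments meet the threshold.

14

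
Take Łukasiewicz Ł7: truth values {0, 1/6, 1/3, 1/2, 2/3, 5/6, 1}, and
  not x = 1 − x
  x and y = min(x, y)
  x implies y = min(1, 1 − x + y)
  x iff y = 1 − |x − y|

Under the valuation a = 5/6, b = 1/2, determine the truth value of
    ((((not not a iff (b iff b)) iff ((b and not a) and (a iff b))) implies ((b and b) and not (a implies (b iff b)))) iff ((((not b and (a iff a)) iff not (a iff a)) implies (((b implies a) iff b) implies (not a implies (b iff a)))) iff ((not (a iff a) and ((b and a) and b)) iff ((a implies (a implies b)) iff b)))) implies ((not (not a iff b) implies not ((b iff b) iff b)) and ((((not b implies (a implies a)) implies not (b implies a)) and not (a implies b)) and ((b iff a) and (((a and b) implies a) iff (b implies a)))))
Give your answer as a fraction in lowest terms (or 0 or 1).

not a = not 5/6 = 1/6
not not a = not 1/6 = 5/6
b iff b = 1/2 iff 1/2 = 1
not not a iff (b iff b) = 5/6 iff 1 = 5/6
not a = not 5/6 = 1/6
b and not a = 1/2 and 1/6 = 1/6
a iff b = 5/6 iff 1/2 = 2/3
(b and not a) and (a iff b) = 1/6 and 2/3 = 1/6
(not not a iff (b iff b)) iff ((b and not a) and (a iff b)) = 5/6 iff 1/6 = 1/3
b and b = 1/2 and 1/2 = 1/2
b iff b = 1/2 iff 1/2 = 1
a implies (b iff b) = 5/6 implies 1 = 1
not (a implies (b iff b)) = not 1 = 0
(b and b) and not (a implies (b iff b)) = 1/2 and 0 = 0
((not not a iff (b iff b)) iff ((b and not a) and (a iff b))) implies ((b and b) and not (a implies (b iff b))) = 1/3 implies 0 = 2/3
not b = not 1/2 = 1/2
a iff a = 5/6 iff 5/6 = 1
not b and (a iff a) = 1/2 and 1 = 1/2
a iff a = 5/6 iff 5/6 = 1
not (a iff a) = not 1 = 0
(not b and (a iff a)) iff not (a iff a) = 1/2 iff 0 = 1/2
b implies a = 1/2 implies 5/6 = 1
(b implies a) iff b = 1 iff 1/2 = 1/2
not a = not 5/6 = 1/6
b iff a = 1/2 iff 5/6 = 2/3
not a implies (b iff a) = 1/6 implies 2/3 = 1
((b implies a) iff b) implies (not a implies (b iff a)) = 1/2 implies 1 = 1
((not b and (a iff a)) iff not (a iff a)) implies (((b implies a) iff b) implies (not a implies (b iff a))) = 1/2 implies 1 = 1
a iff a = 5/6 iff 5/6 = 1
not (a iff a) = not 1 = 0
b and a = 1/2 and 5/6 = 1/2
(b and a) and b = 1/2 and 1/2 = 1/2
not (a iff a) and ((b and a) and b) = 0 and 1/2 = 0
a implies b = 5/6 implies 1/2 = 2/3
a implies (a implies b) = 5/6 implies 2/3 = 5/6
(a implies (a implies b)) iff b = 5/6 iff 1/2 = 2/3
(not (a iff a) and ((b and a) and b)) iff ((a implies (a implies b)) iff b) = 0 iff 2/3 = 1/3
(((not b and (a iff a)) iff not (a iff a)) implies (((b implies a) iff b) implies (not a implies (b iff a)))) iff ((not (a iff a) and ((b and a) and b)) iff ((a implies (a implies b)) iff b)) = 1 iff 1/3 = 1/3
(((not not a iff (b iff b)) iff ((b and not a) and (a iff b))) implies ((b and b) and not (a implies (b iff b)))) iff ((((not b and (a iff a)) iff not (a iff a)) implies (((b implies a) iff b) implies (not a implies (b iff a)))) iff ((not (a iff a) and ((b and a) and b)) iff ((a implies (a implies b)) iff b))) = 2/3 iff 1/3 = 2/3
not a = not 5/6 = 1/6
not a iff b = 1/6 iff 1/2 = 2/3
not (not a iff b) = not 2/3 = 1/3
b iff b = 1/2 iff 1/2 = 1
(b iff b) iff b = 1 iff 1/2 = 1/2
not ((b iff b) iff b) = not 1/2 = 1/2
not (not a iff b) implies not ((b iff b) iff b) = 1/3 implies 1/2 = 1
not b = not 1/2 = 1/2
a implies a = 5/6 implies 5/6 = 1
not b implies (a implies a) = 1/2 implies 1 = 1
b implies a = 1/2 implies 5/6 = 1
not (b implies a) = not 1 = 0
(not b implies (a implies a)) implies not (b implies a) = 1 implies 0 = 0
a implies b = 5/6 implies 1/2 = 2/3
not (a implies b) = not 2/3 = 1/3
((not b implies (a implies a)) implies not (b implies a)) and not (a implies b) = 0 and 1/3 = 0
b iff a = 1/2 iff 5/6 = 2/3
a and b = 5/6 and 1/2 = 1/2
(a and b) implies a = 1/2 implies 5/6 = 1
b implies a = 1/2 implies 5/6 = 1
((a and b) implies a) iff (b implies a) = 1 iff 1 = 1
(b iff a) and (((a and b) implies a) iff (b implies a)) = 2/3 and 1 = 2/3
(((not b implies (a implies a)) implies not (b implies a)) and not (a implies b)) and ((b iff a) and (((a and b) implies a) iff (b implies a))) = 0 and 2/3 = 0
(not (not a iff b) implies not ((b iff b) iff b)) and ((((not b implies (a implies a)) implies not (b implies a)) and not (a implies b)) and ((b iff a) and (((a and b) implies a) iff (b implies a)))) = 1 and 0 = 0
((((not not a iff (b iff b)) iff ((b and not a) and (a iff b))) implies ((b and b) and not (a implies (b iff b)))) iff ((((not b and (a iff a)) iff not (a iff a)) implies (((b implies a) iff b) implies (not a implies (b iff a)))) iff ((not (a iff a) and ((b and a) and b)) iff ((a implies (a implies b)) iff b)))) implies ((not (not a iff b) implies not ((b iff b) iff b)) and ((((not b implies (a implies a)) implies not (b implies a)) and not (a implies b)) and ((b iff a) and (((a and b) implies a) iff (b implies a))))) = 2/3 implies 0 = 1/3

1/3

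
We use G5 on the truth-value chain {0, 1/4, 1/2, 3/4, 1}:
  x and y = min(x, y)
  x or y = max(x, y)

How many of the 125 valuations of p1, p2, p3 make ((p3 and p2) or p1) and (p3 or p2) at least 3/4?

44

value 1: 13 assignments (counts)
value 3/4: 31 assignments (counts)
value 1/2: 37 assignments
value 1/4: 31 assignments
value 0: 13 assignments
So 44 of the 125 assignments meet the threshold.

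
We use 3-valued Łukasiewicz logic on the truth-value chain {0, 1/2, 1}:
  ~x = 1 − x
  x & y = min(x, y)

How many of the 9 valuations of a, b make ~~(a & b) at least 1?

a = 0, b = 0 ↦ 0  <
a = 0, b = 1/2 ↦ 0  <
a = 0, b = 1 ↦ 0  <
a = 1/2, b = 0 ↦ 0  <
a = 1/2, b = 1/2 ↦ 1/2  <
a = 1/2, b = 1 ↦ 1/2  <
a = 1, b = 0 ↦ 0  <
a = 1, b = 1/2 ↦ 1/2  <
a = 1, b = 1 ↦ 1  ≥
So 1 of the 9 assignments meets the threshold.

1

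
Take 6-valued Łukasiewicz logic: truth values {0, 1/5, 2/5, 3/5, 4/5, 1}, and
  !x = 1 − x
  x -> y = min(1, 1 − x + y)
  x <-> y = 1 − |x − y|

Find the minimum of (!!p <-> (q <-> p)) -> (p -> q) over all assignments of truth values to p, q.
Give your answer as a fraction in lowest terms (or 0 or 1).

3/5

Take p = 3/5, q = 0:
!p = !3/5 = 2/5
!!p = !2/5 = 3/5
q <-> p = 0 <-> 3/5 = 2/5
!!p <-> (q <-> p) = 3/5 <-> 2/5 = 4/5
p -> q = 3/5 -> 0 = 2/5
(!!p <-> (q <-> p)) -> (p -> q) = 4/5 -> 2/5 = 3/5
No assignment yields a value below 3/5, so this is the minimum.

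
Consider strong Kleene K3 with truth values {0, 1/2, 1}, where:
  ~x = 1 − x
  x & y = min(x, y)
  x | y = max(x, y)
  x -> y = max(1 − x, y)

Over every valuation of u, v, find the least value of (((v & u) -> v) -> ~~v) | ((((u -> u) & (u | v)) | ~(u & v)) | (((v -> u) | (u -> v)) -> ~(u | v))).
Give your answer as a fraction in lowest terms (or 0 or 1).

1/2

Take u = 1/2, v = 1/2:
v & u = 1/2 & 1/2 = 1/2
(v & u) -> v = 1/2 -> 1/2 = 1/2
~v = ~1/2 = 1/2
~~v = ~1/2 = 1/2
((v & u) -> v) -> ~~v = 1/2 -> 1/2 = 1/2
u -> u = 1/2 -> 1/2 = 1/2
u | v = 1/2 | 1/2 = 1/2
(u -> u) & (u | v) = 1/2 & 1/2 = 1/2
u & v = 1/2 & 1/2 = 1/2
~(u & v) = ~1/2 = 1/2
((u -> u) & (u | v)) | ~(u & v) = 1/2 | 1/2 = 1/2
v -> u = 1/2 -> 1/2 = 1/2
u -> v = 1/2 -> 1/2 = 1/2
(v -> u) | (u -> v) = 1/2 | 1/2 = 1/2
u | v = 1/2 | 1/2 = 1/2
~(u | v) = ~1/2 = 1/2
((v -> u) | (u -> v)) -> ~(u | v) = 1/2 -> 1/2 = 1/2
(((u -> u) & (u | v)) | ~(u & v)) | (((v -> u) | (u -> v)) -> ~(u | v)) = 1/2 | 1/2 = 1/2
(((v & u) -> v) -> ~~v) | ((((u -> u) & (u | v)) | ~(u & v)) | (((v -> u) | (u -> v)) -> ~(u | v))) = 1/2 | 1/2 = 1/2
No assignment yields a value below 1/2, so this is the minimum.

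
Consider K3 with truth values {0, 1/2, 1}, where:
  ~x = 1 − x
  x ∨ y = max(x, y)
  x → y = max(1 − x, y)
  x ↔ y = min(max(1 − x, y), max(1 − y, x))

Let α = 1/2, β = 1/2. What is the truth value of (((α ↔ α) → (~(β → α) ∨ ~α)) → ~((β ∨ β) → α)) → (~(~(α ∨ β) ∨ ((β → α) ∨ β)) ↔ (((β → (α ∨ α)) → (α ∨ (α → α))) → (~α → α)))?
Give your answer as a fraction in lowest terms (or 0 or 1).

α ↔ α = 1/2 ↔ 1/2 = 1/2
β → α = 1/2 → 1/2 = 1/2
~(β → α) = ~1/2 = 1/2
~α = ~1/2 = 1/2
~(β → α) ∨ ~α = 1/2 ∨ 1/2 = 1/2
(α ↔ α) → (~(β → α) ∨ ~α) = 1/2 → 1/2 = 1/2
β ∨ β = 1/2 ∨ 1/2 = 1/2
(β ∨ β) → α = 1/2 → 1/2 = 1/2
~((β ∨ β) → α) = ~1/2 = 1/2
((α ↔ α) → (~(β → α) ∨ ~α)) → ~((β ∨ β) → α) = 1/2 → 1/2 = 1/2
α ∨ β = 1/2 ∨ 1/2 = 1/2
~(α ∨ β) = ~1/2 = 1/2
β → α = 1/2 → 1/2 = 1/2
(β → α) ∨ β = 1/2 ∨ 1/2 = 1/2
~(α ∨ β) ∨ ((β → α) ∨ β) = 1/2 ∨ 1/2 = 1/2
~(~(α ∨ β) ∨ ((β → α) ∨ β)) = ~1/2 = 1/2
α ∨ α = 1/2 ∨ 1/2 = 1/2
β → (α ∨ α) = 1/2 → 1/2 = 1/2
α → α = 1/2 → 1/2 = 1/2
α ∨ (α → α) = 1/2 ∨ 1/2 = 1/2
(β → (α ∨ α)) → (α ∨ (α → α)) = 1/2 → 1/2 = 1/2
~α = ~1/2 = 1/2
~α → α = 1/2 → 1/2 = 1/2
((β → (α ∨ α)) → (α ∨ (α → α))) → (~α → α) = 1/2 → 1/2 = 1/2
~(~(α ∨ β) ∨ ((β → α) ∨ β)) ↔ (((β → (α ∨ α)) → (α ∨ (α → α))) → (~α → α)) = 1/2 ↔ 1/2 = 1/2
(((α ↔ α) → (~(β → α) ∨ ~α)) → ~((β ∨ β) → α)) → (~(~(α ∨ β) ∨ ((β → α) ∨ β)) ↔ (((β → (α ∨ α)) → (α ∨ (α → α))) → (~α → α))) = 1/2 → 1/2 = 1/2

1/2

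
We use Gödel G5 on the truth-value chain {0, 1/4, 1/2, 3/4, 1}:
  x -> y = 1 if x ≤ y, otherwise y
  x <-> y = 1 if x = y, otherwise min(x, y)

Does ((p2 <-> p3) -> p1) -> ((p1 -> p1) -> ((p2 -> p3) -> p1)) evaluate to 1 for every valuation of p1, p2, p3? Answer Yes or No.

No

Counterexample: take p1 = 0, p2 = 0, p3 = 1/4.
p2 <-> p3 = 0 <-> 1/4 = 0
(p2 <-> p3) -> p1 = 0 -> 0 = 1
p1 -> p1 = 0 -> 0 = 1
p2 -> p3 = 0 -> 1/4 = 1
(p2 -> p3) -> p1 = 1 -> 0 = 0
(p1 -> p1) -> ((p2 -> p3) -> p1) = 1 -> 0 = 0
((p2 <-> p3) -> p1) -> ((p1 -> p1) -> ((p2 -> p3) -> p1)) = 1 -> 0 = 0
This gives 0 ≠ 1.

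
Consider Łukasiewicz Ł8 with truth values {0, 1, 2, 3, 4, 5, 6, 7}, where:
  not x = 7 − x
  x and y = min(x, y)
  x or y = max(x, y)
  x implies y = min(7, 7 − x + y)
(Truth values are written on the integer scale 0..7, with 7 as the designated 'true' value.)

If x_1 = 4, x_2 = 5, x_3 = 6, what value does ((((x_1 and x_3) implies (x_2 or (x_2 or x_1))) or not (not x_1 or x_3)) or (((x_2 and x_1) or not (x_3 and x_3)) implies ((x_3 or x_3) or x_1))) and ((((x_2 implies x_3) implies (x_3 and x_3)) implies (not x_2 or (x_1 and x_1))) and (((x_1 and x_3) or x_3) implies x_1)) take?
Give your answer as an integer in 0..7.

x_1 and x_3 = 4 and 6 = 4
x_2 or x_1 = 5 or 4 = 5
x_2 or (x_2 or x_1) = 5 or 5 = 5
(x_1 and x_3) implies (x_2 or (x_2 or x_1)) = 4 implies 5 = 7
not x_1 = not 4 = 3
not x_1 or x_3 = 3 or 6 = 6
not (not x_1 or x_3) = not 6 = 1
((x_1 and x_3) implies (x_2 or (x_2 or x_1))) or not (not x_1 or x_3) = 7 or 1 = 7
x_2 and x_1 = 5 and 4 = 4
x_3 and x_3 = 6 and 6 = 6
not (x_3 and x_3) = not 6 = 1
(x_2 and x_1) or not (x_3 and x_3) = 4 or 1 = 4
x_3 or x_3 = 6 or 6 = 6
(x_3 or x_3) or x_1 = 6 or 4 = 6
((x_2 and x_1) or not (x_3 and x_3)) implies ((x_3 or x_3) or x_1) = 4 implies 6 = 7
(((x_1 and x_3) implies (x_2 or (x_2 or x_1))) or not (not x_1 or x_3)) or (((x_2 and x_1) or not (x_3 and x_3)) implies ((x_3 or x_3) or x_1)) = 7 or 7 = 7
x_2 implies x_3 = 5 implies 6 = 7
x_3 and x_3 = 6 and 6 = 6
(x_2 implies x_3) implies (x_3 and x_3) = 7 implies 6 = 6
not x_2 = not 5 = 2
x_1 and x_1 = 4 and 4 = 4
not x_2 or (x_1 and x_1) = 2 or 4 = 4
((x_2 implies x_3) implies (x_3 and x_3)) implies (not x_2 or (x_1 and x_1)) = 6 implies 4 = 5
x_1 and x_3 = 4 and 6 = 4
(x_1 and x_3) or x_3 = 4 or 6 = 6
((x_1 and x_3) or x_3) implies x_1 = 6 implies 4 = 5
(((x_2 implies x_3) implies (x_3 and x_3)) implies (not x_2 or (x_1 and x_1))) and (((x_1 and x_3) or x_3) implies x_1) = 5 and 5 = 5
((((x_1 and x_3) implies (x_2 or (x_2 or x_1))) or not (not x_1 or x_3)) or (((x_2 and x_1) or not (x_3 and x_3)) implies ((x_3 or x_3) or x_1))) and ((((x_2 implies x_3) implies (x_3 and x_3)) implies (not x_2 or (x_1 and x_1))) and (((x_1 and x_3) or x_3) implies x_1)) = 7 and 5 = 5

5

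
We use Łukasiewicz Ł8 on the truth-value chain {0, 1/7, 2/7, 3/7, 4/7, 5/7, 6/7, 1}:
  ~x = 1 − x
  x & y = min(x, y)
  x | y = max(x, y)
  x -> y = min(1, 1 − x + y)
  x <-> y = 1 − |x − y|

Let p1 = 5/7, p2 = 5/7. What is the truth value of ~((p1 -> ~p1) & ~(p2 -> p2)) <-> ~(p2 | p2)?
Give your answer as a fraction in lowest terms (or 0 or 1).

2/7

~p1 = ~5/7 = 2/7
p1 -> ~p1 = 5/7 -> 2/7 = 4/7
p2 -> p2 = 5/7 -> 5/7 = 1
~(p2 -> p2) = ~1 = 0
(p1 -> ~p1) & ~(p2 -> p2) = 4/7 & 0 = 0
~((p1 -> ~p1) & ~(p2 -> p2)) = ~0 = 1
p2 | p2 = 5/7 | 5/7 = 5/7
~(p2 | p2) = ~5/7 = 2/7
~((p1 -> ~p1) & ~(p2 -> p2)) <-> ~(p2 | p2) = 1 <-> 2/7 = 2/7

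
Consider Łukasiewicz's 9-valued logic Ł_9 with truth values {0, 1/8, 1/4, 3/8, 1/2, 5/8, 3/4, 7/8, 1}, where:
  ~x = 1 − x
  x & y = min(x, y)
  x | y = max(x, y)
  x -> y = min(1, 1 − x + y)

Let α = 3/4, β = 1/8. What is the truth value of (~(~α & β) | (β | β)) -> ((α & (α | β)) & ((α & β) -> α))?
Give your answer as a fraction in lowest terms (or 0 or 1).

~α = ~3/4 = 1/4
~α & β = 1/4 & 1/8 = 1/8
~(~α & β) = ~1/8 = 7/8
β | β = 1/8 | 1/8 = 1/8
~(~α & β) | (β | β) = 7/8 | 1/8 = 7/8
α | β = 3/4 | 1/8 = 3/4
α & (α | β) = 3/4 & 3/4 = 3/4
α & β = 3/4 & 1/8 = 1/8
(α & β) -> α = 1/8 -> 3/4 = 1
(α & (α | β)) & ((α & β) -> α) = 3/4 & 1 = 3/4
(~(~α & β) | (β | β)) -> ((α & (α | β)) & ((α & β) -> α)) = 7/8 -> 3/4 = 7/8

7/8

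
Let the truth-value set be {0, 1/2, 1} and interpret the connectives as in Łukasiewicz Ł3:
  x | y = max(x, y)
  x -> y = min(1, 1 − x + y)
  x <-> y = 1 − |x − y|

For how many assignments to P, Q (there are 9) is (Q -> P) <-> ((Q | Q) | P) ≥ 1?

4

P = 0, Q = 0 ↦ 0  <
P = 0, Q = 1/2 ↦ 1  ≥
P = 0, Q = 1 ↦ 0  <
P = 1/2, Q = 0 ↦ 1/2  <
P = 1/2, Q = 1/2 ↦ 1/2  <
P = 1/2, Q = 1 ↦ 1/2  <
P = 1, Q = 0 ↦ 1  ≥
P = 1, Q = 1/2 ↦ 1  ≥
P = 1, Q = 1 ↦ 1  ≥
So 4 of the 9 assignments meet the threshold.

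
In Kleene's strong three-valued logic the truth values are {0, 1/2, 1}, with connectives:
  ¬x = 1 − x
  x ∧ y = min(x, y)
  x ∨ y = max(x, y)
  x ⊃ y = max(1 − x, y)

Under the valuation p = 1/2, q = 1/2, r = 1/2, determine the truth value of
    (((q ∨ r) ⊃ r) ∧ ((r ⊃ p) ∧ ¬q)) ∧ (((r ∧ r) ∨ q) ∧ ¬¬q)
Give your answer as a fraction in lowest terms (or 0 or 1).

q ∨ r = 1/2 ∨ 1/2 = 1/2
(q ∨ r) ⊃ r = 1/2 ⊃ 1/2 = 1/2
r ⊃ p = 1/2 ⊃ 1/2 = 1/2
¬q = ¬1/2 = 1/2
(r ⊃ p) ∧ ¬q = 1/2 ∧ 1/2 = 1/2
((q ∨ r) ⊃ r) ∧ ((r ⊃ p) ∧ ¬q) = 1/2 ∧ 1/2 = 1/2
r ∧ r = 1/2 ∧ 1/2 = 1/2
(r ∧ r) ∨ q = 1/2 ∨ 1/2 = 1/2
¬q = ¬1/2 = 1/2
¬¬q = ¬1/2 = 1/2
((r ∧ r) ∨ q) ∧ ¬¬q = 1/2 ∧ 1/2 = 1/2
(((q ∨ r) ⊃ r) ∧ ((r ⊃ p) ∧ ¬q)) ∧ (((r ∧ r) ∨ q) ∧ ¬¬q) = 1/2 ∧ 1/2 = 1/2

1/2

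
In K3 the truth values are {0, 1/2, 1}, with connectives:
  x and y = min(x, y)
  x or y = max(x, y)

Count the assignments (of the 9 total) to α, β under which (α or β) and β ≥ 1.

α = 0, β = 0 ↦ 0  <
α = 0, β = 1/2 ↦ 1/2  <
α = 0, β = 1 ↦ 1  ≥
α = 1/2, β = 0 ↦ 0  <
α = 1/2, β = 1/2 ↦ 1/2  <
α = 1/2, β = 1 ↦ 1  ≥
α = 1, β = 0 ↦ 0  <
α = 1, β = 1/2 ↦ 1/2  <
α = 1, β = 1 ↦ 1  ≥
So 3 of the 9 assignments meet the threshold.

3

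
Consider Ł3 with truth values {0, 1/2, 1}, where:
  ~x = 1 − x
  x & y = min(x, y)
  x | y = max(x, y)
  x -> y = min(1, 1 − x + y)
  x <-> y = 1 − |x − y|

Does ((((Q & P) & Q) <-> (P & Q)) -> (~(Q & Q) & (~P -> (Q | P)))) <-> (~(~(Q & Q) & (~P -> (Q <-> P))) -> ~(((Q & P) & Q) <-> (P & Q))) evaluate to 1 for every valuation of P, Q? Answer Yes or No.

Counterexample: take P = 0, Q = 0.
Q & P = 0 & 0 = 0
(Q & P) & Q = 0 & 0 = 0
P & Q = 0 & 0 = 0
((Q & P) & Q) <-> (P & Q) = 0 <-> 0 = 1
Q & Q = 0 & 0 = 0
~(Q & Q) = ~0 = 1
~P = ~0 = 1
Q | P = 0 | 0 = 0
~P -> (Q | P) = 1 -> 0 = 0
~(Q & Q) & (~P -> (Q | P)) = 1 & 0 = 0
(((Q & P) & Q) <-> (P & Q)) -> (~(Q & Q) & (~P -> (Q | P))) = 1 -> 0 = 0
Q & Q = 0 & 0 = 0
~(Q & Q) = ~0 = 1
~P = ~0 = 1
Q <-> P = 0 <-> 0 = 1
~P -> (Q <-> P) = 1 -> 1 = 1
~(Q & Q) & (~P -> (Q <-> P)) = 1 & 1 = 1
~(~(Q & Q) & (~P -> (Q <-> P))) = ~1 = 0
Q & P = 0 & 0 = 0
(Q & P) & Q = 0 & 0 = 0
P & Q = 0 & 0 = 0
((Q & P) & Q) <-> (P & Q) = 0 <-> 0 = 1
~(((Q & P) & Q) <-> (P & Q)) = ~1 = 0
~(~(Q & Q) & (~P -> (Q <-> P))) -> ~(((Q & P) & Q) <-> (P & Q)) = 0 -> 0 = 1
((((Q & P) & Q) <-> (P & Q)) -> (~(Q & Q) & (~P -> (Q | P)))) <-> (~(~(Q & Q) & (~P -> (Q <-> P))) -> ~(((Q & P) & Q) <-> (P & Q))) = 0 <-> 1 = 0
This gives 0 ≠ 1.

No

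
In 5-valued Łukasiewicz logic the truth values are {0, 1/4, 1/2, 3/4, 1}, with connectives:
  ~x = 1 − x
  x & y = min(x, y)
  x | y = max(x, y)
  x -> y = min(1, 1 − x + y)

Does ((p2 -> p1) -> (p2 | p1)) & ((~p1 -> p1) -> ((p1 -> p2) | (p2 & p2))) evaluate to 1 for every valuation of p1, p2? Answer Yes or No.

Counterexample: take p1 = 0, p2 = 0.
p2 -> p1 = 0 -> 0 = 1
p2 | p1 = 0 | 0 = 0
(p2 -> p1) -> (p2 | p1) = 1 -> 0 = 0
~p1 = ~0 = 1
~p1 -> p1 = 1 -> 0 = 0
p1 -> p2 = 0 -> 0 = 1
p2 & p2 = 0 & 0 = 0
(p1 -> p2) | (p2 & p2) = 1 | 0 = 1
(~p1 -> p1) -> ((p1 -> p2) | (p2 & p2)) = 0 -> 1 = 1
((p2 -> p1) -> (p2 | p1)) & ((~p1 -> p1) -> ((p1 -> p2) | (p2 & p2))) = 0 & 1 = 0
This gives 0 ≠ 1.

No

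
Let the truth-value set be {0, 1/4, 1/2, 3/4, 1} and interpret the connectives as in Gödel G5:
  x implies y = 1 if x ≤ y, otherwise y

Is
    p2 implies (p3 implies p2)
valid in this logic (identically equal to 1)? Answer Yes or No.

At p2 = 3/4, p3 = 3/4, for instance:
p3 implies p2 = 3/4 implies 3/4 = 1
p2 implies (p3 implies p2) = 3/4 implies 1 = 1
and checking the remaining 24 assignments likewise gives ≥ 1 in every case.

Yes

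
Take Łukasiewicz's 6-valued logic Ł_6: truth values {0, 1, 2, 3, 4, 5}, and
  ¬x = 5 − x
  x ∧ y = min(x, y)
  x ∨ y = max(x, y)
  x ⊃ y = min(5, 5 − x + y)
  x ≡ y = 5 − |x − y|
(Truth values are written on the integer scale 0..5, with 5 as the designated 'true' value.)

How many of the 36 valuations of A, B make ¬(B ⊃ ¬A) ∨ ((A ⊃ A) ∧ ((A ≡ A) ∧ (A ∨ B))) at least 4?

20

value 5: 11 assignments (counts)
value 4: 9 assignments (counts)
value 3: 7 assignments
value 2: 5 assignments
value 1: 3 assignments
value 0: 1 assignment
So 20 of the 36 assignments meet the threshold.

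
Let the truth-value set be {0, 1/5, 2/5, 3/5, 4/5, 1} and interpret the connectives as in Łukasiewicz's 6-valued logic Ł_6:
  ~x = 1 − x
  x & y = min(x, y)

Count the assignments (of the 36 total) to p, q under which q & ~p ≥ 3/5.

value 1: 1 assignment (counts)
value 4/5: 3 assignments (counts)
value 3/5: 5 assignments (counts)
value 2/5: 7 assignments
value 1/5: 9 assignments
value 0: 11 assignments
So 9 of the 36 assignments meet the threshold.

9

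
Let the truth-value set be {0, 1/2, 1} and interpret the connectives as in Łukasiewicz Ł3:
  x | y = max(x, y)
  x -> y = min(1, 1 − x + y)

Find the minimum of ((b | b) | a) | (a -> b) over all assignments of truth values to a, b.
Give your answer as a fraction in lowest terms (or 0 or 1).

1/2

Take a = 1/2, b = 0:
b | b = 0 | 0 = 0
(b | b) | a = 0 | 1/2 = 1/2
a -> b = 1/2 -> 0 = 1/2
((b | b) | a) | (a -> b) = 1/2 | 1/2 = 1/2
No assignment yields a value below 1/2, so this is the minimum.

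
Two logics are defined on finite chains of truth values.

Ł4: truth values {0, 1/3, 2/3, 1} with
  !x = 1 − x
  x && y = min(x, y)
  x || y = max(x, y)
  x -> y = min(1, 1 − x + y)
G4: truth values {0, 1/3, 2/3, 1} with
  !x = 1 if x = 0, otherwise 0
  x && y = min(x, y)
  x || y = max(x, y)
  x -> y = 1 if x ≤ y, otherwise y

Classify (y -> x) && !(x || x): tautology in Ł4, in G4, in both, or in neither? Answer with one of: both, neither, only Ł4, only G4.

In Ł4: at x = 0, y = 1/3 the value is 2/3 — not a tautology.
In G4: at x = 0, y = 1/3 the value is 0 — not a tautology.

neither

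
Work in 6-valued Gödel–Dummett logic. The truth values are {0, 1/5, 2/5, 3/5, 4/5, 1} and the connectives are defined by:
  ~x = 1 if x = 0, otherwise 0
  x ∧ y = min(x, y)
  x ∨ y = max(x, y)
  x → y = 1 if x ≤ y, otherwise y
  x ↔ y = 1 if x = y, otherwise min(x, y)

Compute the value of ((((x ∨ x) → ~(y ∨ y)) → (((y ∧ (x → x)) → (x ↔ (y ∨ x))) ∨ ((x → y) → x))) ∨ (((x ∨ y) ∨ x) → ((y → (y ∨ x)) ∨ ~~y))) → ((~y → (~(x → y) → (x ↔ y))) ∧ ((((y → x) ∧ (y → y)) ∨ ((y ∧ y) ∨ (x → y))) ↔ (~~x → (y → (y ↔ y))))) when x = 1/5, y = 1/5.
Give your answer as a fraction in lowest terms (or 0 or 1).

1

x ∨ x = 1/5 ∨ 1/5 = 1/5
y ∨ y = 1/5 ∨ 1/5 = 1/5
~(y ∨ y) = ~1/5 = 0
(x ∨ x) → ~(y ∨ y) = 1/5 → 0 = 0
x → x = 1/5 → 1/5 = 1
y ∧ (x → x) = 1/5 ∧ 1 = 1/5
y ∨ x = 1/5 ∨ 1/5 = 1/5
x ↔ (y ∨ x) = 1/5 ↔ 1/5 = 1
(y ∧ (x → x)) → (x ↔ (y ∨ x)) = 1/5 → 1 = 1
x → y = 1/5 → 1/5 = 1
(x → y) → x = 1 → 1/5 = 1/5
((y ∧ (x → x)) → (x ↔ (y ∨ x))) ∨ ((x → y) → x) = 1 ∨ 1/5 = 1
((x ∨ x) → ~(y ∨ y)) → (((y ∧ (x → x)) → (x ↔ (y ∨ x))) ∨ ((x → y) → x)) = 0 → 1 = 1
x ∨ y = 1/5 ∨ 1/5 = 1/5
(x ∨ y) ∨ x = 1/5 ∨ 1/5 = 1/5
y ∨ x = 1/5 ∨ 1/5 = 1/5
y → (y ∨ x) = 1/5 → 1/5 = 1
~y = ~1/5 = 0
~~y = ~0 = 1
(y → (y ∨ x)) ∨ ~~y = 1 ∨ 1 = 1
((x ∨ y) ∨ x) → ((y → (y ∨ x)) ∨ ~~y) = 1/5 → 1 = 1
(((x ∨ x) → ~(y ∨ y)) → (((y ∧ (x → x)) → (x ↔ (y ∨ x))) ∨ ((x → y) → x))) ∨ (((x ∨ y) ∨ x) → ((y → (y ∨ x)) ∨ ~~y)) = 1 ∨ 1 = 1
~y = ~1/5 = 0
x → y = 1/5 → 1/5 = 1
~(x → y) = ~1 = 0
x ↔ y = 1/5 ↔ 1/5 = 1
~(x → y) → (x ↔ y) = 0 → 1 = 1
~y → (~(x → y) → (x ↔ y)) = 0 → 1 = 1
y → x = 1/5 → 1/5 = 1
y → y = 1/5 → 1/5 = 1
(y → x) ∧ (y → y) = 1 ∧ 1 = 1
y ∧ y = 1/5 ∧ 1/5 = 1/5
x → y = 1/5 → 1/5 = 1
(y ∧ y) ∨ (x → y) = 1/5 ∨ 1 = 1
((y → x) ∧ (y → y)) ∨ ((y ∧ y) ∨ (x → y)) = 1 ∨ 1 = 1
~x = ~1/5 = 0
~~x = ~0 = 1
y ↔ y = 1/5 ↔ 1/5 = 1
y → (y ↔ y) = 1/5 → 1 = 1
~~x → (y → (y ↔ y)) = 1 → 1 = 1
(((y → x) ∧ (y → y)) ∨ ((y ∧ y) ∨ (x → y))) ↔ (~~x → (y → (y ↔ y))) = 1 ↔ 1 = 1
(~y → (~(x → y) → (x ↔ y))) ∧ ((((y → x) ∧ (y → y)) ∨ ((y ∧ y) ∨ (x → y))) ↔ (~~x → (y → (y ↔ y)))) = 1 ∧ 1 = 1
((((x ∨ x) → ~(y ∨ y)) → (((y ∧ (x → x)) → (x ↔ (y ∨ x))) ∨ ((x → y) → x))) ∨ (((x ∨ y) ∨ x) → ((y → (y ∨ x)) ∨ ~~y))) → ((~y → (~(x → y) → (x ↔ y))) ∧ ((((y → x) ∧ (y → y)) ∨ ((y ∧ y) ∨ (x → y))) ↔ (~~x → (y → (y ↔ y))))) = 1 → 1 = 1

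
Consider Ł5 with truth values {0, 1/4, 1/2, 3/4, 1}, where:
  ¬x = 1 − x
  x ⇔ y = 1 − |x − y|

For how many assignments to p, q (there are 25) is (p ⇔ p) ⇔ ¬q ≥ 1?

5

value 1: 5 assignments (counts)
value 3/4: 5 assignments
value 1/2: 5 assignments
value 1/4: 5 assignments
value 0: 5 assignments
So 5 of the 25 assignments meet the threshold.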